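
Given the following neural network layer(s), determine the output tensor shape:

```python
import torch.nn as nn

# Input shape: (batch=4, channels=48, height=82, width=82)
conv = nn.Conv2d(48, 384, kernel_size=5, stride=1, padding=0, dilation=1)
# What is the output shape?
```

Input: (4, 48, 82, 82) -> Output: (4, 384, 78, 78)

Answer: (4, 384, 78, 78)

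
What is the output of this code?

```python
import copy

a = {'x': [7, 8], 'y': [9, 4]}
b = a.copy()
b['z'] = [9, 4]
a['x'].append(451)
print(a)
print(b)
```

Key concept: shallow copy of dict with mutable values.
Step by step:
`a = {'x': [7, 8], 'y': [9, 4]}` → a = {'x': [7, 8], 'y': [9, 4]}
`b = a.copy()` → b = {'x': [7, 8], 'y': [9, 4]}
`b['z'] = [9, 4]` → b = {'x': [7, 8], 'y': [9, 4], 'z': [9, 4]}
`a['x'].append(451)` → a = {'x': [7, 8, 451], 'y': [9, 4]}; b = {'x': [7, 8, 451], 'y': [9, 4], 'z': [9, 4]}
`print(a)` → prints {'x': [7, 8, 451], 'y': [9, 4]}
`print(b)` → prints {'x': [7, 8, 451], 'y': [9, 4], 'z': [9, 4]}

Answer:
{'x': [7, 8, 451], 'y': [9, 4]}
{'x': [7, 8, 451], 'y': [9, 4], 'z': [9, 4]}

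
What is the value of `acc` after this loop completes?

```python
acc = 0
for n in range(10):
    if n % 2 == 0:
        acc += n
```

Sum of even numbers 0 to 9
`acc` takes the values: 0 → 2 → 6 → 12 → 20

Answer: 20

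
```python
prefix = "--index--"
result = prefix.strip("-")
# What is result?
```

Trace:
`prefix = "--index--"` → prefix = '--index--'
`result = prefix.strip("-")` → result = 'index'
So result = 'index'

Answer: 'index'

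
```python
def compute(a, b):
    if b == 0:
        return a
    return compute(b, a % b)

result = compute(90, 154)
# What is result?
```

compute(90, 154) -> compute(154, 90) -> compute(90, 64) -> compute(64, 26) -> compute(26, 12) -> compute(12, 2) -> compute(2, 0) -> 2

Answer: 2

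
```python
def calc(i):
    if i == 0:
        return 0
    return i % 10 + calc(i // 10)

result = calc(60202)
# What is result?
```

Sum of digits of 60202: 2 + 0 + 2 + 0 + 6 = 10

Answer: 10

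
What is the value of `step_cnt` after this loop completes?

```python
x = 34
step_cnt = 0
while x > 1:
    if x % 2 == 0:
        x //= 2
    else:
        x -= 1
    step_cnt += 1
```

Steps to reduce 34 to 1
`step_cnt` takes the values: 0 → 1 → 2 → 3 → 4 → 5 → 6

Answer: 6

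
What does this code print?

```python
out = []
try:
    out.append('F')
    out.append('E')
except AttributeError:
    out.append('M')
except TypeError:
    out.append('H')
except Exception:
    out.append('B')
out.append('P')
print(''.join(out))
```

Execution trace: 'F' (try body) → 'E' (try body, no exception) → 'P' (after the try/except). Output: FEP

Answer: FEP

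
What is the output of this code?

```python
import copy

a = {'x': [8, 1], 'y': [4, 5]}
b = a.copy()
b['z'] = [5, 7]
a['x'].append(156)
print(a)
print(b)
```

Key concept: shallow copy of dict with mutable values.
Step by step:
`a = {'x': [8, 1], 'y': [4, 5]}` → a = {'x': [8, 1], 'y': [4, 5]}
`b = a.copy()` → b = {'x': [8, 1], 'y': [4, 5]}
`b['z'] = [5, 7]` → b = {'x': [8, 1], 'y': [4, 5], 'z': [5, 7]}
`a['x'].append(156)` → a = {'x': [8, 1, 156], 'y': [4, 5]}; b = {'x': [8, 1, 156], 'y': [4, 5], 'z': [5, 7]}
`print(a)` → prints {'x': [8, 1, 156], 'y': [4, 5]}
`print(b)` → prints {'x': [8, 1, 156], 'y': [4, 5], 'z': [5, 7]}

Answer:
{'x': [8, 1, 156], 'y': [4, 5]}
{'x': [8, 1, 156], 'y': [4, 5], 'z': [5, 7]}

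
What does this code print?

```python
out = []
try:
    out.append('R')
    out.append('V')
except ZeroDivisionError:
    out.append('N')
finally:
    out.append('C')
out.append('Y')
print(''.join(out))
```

Execution trace: 'R' (try body) → 'V' (try body, no exception) → 'C' (finally) → 'Y' (after the try/except). Output: RVCY

Answer: RVCY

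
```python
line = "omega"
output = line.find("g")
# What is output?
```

Trace:
`line = "omega"` → line = 'omega'
`output = line.find("g")` → output = 3
So output = 3

Answer: 3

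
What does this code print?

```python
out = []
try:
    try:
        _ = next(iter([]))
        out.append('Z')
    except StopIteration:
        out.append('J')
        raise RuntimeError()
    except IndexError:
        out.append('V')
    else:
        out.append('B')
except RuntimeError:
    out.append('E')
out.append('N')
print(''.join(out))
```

Execution trace: 'J' (inner except StopIteration) → 'E' (outer except RuntimeError) → 'N' (after the try/except). Output: JEN

Answer: JEN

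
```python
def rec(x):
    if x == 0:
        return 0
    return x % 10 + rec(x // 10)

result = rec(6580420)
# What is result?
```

Sum of digits of 6580420: 0 + 2 + 4 + 0 + 8 + 5 + 6 = 25

Answer: 25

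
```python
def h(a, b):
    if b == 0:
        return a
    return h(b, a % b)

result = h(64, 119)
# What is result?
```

h(64, 119) -> h(119, 64) -> h(64, 55) -> h(55, 9) -> h(9, 1) -> h(1, 0) -> 1

Answer: 1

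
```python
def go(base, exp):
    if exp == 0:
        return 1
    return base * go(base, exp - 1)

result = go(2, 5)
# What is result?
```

go(2, 5) = 2 * 2 * 2 * 2 * 2 = 32

Answer: 32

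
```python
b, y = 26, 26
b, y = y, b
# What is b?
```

Trace:
`b, y = 26, 26` → b = 26; y = 26
`b, y = y, b` → b = 26; y = 26
So b = 26

Answer: 26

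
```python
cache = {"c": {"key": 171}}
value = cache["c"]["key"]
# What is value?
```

Trace:
`cache = {"c": {"key": 171}}` → cache = {'c': {'key': 171}}
`value = cache["c"]["key"]` → value = 171
So value = 171

Answer: 171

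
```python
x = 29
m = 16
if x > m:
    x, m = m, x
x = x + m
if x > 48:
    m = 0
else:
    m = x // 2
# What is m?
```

Trace:
`x = 29` → x = 29
`m = 16` → m = 16
`if x > m: ...` → x > m is True → x = 16; m = 29
`x = x + m` → x = 45
`if x > 48: ...` → x > 48 is False, take else branch → m = 22
So m = 22

Answer: 22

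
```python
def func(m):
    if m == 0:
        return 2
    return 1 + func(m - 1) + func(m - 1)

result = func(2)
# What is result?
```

func(m) = 1 + 2·func(m-1), func(0)=2. Closed form: (2+1)·2^2 - 1 = 11.

Answer: 11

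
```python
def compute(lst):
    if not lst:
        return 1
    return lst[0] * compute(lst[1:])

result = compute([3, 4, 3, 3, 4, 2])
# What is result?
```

Product over [3, 4, 3, 3, 4, 2] = 3 * 4 * 3 * 3 * 4 * 2 = 864

Answer: 864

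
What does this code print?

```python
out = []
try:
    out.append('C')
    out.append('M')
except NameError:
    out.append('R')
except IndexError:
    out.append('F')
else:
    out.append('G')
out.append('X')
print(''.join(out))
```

Execution trace: 'C' (try body) → 'M' (try body, no exception) → 'G' (else) → 'X' (after the try/except). Output: CMGX

Answer: CMGX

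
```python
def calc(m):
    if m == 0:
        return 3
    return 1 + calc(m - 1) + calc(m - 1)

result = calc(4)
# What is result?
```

calc(m) = 1 + 2·calc(m-1), calc(0)=3. Closed form: (3+1)·2^4 - 1 = 63.

Answer: 63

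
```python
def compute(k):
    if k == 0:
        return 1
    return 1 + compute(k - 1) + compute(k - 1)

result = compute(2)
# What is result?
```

compute(k) = 1 + 2·compute(k-1), compute(0)=1. Closed form: (1+1)·2^2 - 1 = 7.

Answer: 7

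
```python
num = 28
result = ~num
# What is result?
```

Trace:
`num = 28` → num = 28
`result = ~num` → result = -29
So result = -29

Answer: -29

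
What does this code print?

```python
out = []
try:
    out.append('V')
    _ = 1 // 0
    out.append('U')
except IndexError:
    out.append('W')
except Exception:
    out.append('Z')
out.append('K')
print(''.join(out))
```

Execution trace: 'V' (try body) → 'Z' (except Exception) → 'K' (after the try/except). Output: VZK

Answer: VZK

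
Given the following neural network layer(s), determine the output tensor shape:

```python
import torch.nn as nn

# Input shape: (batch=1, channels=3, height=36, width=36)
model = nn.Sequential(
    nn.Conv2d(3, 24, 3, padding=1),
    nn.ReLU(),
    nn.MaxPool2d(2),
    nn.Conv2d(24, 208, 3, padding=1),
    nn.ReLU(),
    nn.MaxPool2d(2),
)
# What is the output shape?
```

Input: (1, 3, 36, 36) -> after first Conv2d: (1, 24, 36, 36) -> after first MaxPool2d: (1, 24, 18, 18) -> after second Conv2d: (1, 208, 18, 18) -> Output: (1, 208, 9, 9)

Answer: (1, 208, 9, 9)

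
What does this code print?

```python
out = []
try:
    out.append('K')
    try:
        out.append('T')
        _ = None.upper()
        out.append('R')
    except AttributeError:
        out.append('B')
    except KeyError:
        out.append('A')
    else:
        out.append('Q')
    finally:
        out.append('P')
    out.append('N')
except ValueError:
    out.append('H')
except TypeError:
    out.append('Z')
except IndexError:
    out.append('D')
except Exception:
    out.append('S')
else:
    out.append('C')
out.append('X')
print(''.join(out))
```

Execution trace: 'K' (try body) → 'T' (inner try body) → 'B' (inner except AttributeError) → 'P' (inner finally) → 'N' (try body, no exception) → 'C' (else) → 'X' (after the try/except). Output: KTBPNCX

Answer: KTBPNCX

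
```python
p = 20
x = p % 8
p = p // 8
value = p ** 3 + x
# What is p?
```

Trace:
`p = 20` → p = 20
`x = p % 8` → x = 4
`p = p // 8` → p = 2
`value = p ** 3 + x` → value = 12
So p = 2

Answer: 2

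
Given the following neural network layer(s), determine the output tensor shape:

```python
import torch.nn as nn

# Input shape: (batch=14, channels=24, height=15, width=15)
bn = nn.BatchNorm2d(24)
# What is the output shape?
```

Input: (14, 24, 15, 15) -> Output: (14, 24, 15, 15)

Answer: (14, 24, 15, 15)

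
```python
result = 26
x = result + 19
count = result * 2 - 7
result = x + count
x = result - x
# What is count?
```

Trace:
`result = 26` → result = 26
`x = result + 19` → x = 45
`count = result * 2 - 7` → count = 45
`result = x + count` → result = 90
`x = result - x` → x = 45
So count = 45

Answer: 45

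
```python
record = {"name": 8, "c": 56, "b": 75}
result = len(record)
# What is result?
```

Trace:
`record = {"name": 8, "c": 56, "b": 75}` → record = {'name': 8, 'c': 56, 'b': 75}
`result = len(record)` → result = 3
So result = 3

Answer: 3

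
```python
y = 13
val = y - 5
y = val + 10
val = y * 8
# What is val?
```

Trace:
`y = 13` → y = 13
`val = y - 5` → val = 8
`y = val + 10` → y = 18
`val = y * 8` → val = 144
So val = 144

Answer: 144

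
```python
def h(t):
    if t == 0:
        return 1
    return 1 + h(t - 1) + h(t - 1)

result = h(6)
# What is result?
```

h(t) = 1 + 2·h(t-1), h(0)=1. Closed form: (1+1)·2^6 - 1 = 127.

Answer: 127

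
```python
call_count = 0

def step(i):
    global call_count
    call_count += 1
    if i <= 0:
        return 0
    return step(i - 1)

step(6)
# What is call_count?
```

Linear recursion stepping by 1: 7 calls from i=6 down to ≤0.

Answer: 7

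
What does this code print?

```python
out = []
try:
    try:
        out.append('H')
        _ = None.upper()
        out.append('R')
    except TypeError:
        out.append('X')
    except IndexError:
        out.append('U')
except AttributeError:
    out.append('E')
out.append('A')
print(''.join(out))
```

Execution trace: 'H' (inner try body) → 'E' (outer except AttributeError) → 'A' (after the try/except). Output: HEA

Answer: HEA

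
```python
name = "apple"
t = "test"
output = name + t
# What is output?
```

Trace:
`name = "apple"` → name = 'apple'
`t = "test"` → t = 'test'
`output = name + t` → output = 'appletest'
So output = 'appletest'

Answer: 'appletest'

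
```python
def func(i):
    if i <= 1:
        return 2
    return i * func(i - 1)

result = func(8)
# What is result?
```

func(8) = 8 * 7 * 6 * 5 * 4 * 3 * 2 * 2 = 80640

Answer: 80640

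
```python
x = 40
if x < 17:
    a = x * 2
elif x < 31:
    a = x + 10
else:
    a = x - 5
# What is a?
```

Trace:
`x = 40` → x = 40
`if x < 17: ...` → x < 17 is False, x < 31 is False, take else branch → a = 35
So a = 35

Answer: 35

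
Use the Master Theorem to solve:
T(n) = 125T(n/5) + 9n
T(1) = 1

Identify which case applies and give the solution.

a=125, b=5, f(n)=9n. log_5(125) = 3. Since c=1 < 3, Case 1 applies: T(n) = Θ(n^log_b(a)) = O(n^3).

Answer: O(n^3) - Case 1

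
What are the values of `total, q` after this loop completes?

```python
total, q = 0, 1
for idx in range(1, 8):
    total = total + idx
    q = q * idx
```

Sum and factorial of 1 to 7
`total, q` takes the values: (0, 1) → (1, 1) → (3, 1) → (3, 2) → (6, 2) → (6, 6) → (10, 6) → (10, 24) → (15, 24) → (15, 120) → (21, 120) → (21, 720) → (28, 720) → (28, 5040)

Answer: 28, 5040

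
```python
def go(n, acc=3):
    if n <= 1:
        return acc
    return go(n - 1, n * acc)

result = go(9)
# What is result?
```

Accumulator trace (n, acc): (9, 3) -> (8, 27) -> (7, 216) -> (6, 1512) -> (5, 9072) -> (4, 45360) -> (3, 181440) -> (2, 544320) -> (1, 1088640) -> return 1088640

Answer: 1088640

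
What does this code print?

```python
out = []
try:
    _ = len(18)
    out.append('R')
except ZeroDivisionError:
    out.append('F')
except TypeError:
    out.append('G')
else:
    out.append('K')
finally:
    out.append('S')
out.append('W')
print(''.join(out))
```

Execution trace: 'G' (except TypeError) → 'S' (finally) → 'W' (after the try/except). Output: GSW

Answer: GSW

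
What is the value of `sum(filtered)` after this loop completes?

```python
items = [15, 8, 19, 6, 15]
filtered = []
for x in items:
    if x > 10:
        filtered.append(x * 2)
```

Sum of doubled values > 10
`filtered` takes the values: [] → [30] → [30, 38] → [30, 38, 30]
So `sum(filtered)` = 98

Answer: 98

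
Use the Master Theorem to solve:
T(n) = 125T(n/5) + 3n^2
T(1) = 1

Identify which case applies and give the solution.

a=125, b=5, f(n)=3n^2. log_5(125) = 3. Since c=2 < 3, Case 1 applies: T(n) = Θ(n^log_b(a)) = O(n^3).

Answer: O(n^3) - Case 1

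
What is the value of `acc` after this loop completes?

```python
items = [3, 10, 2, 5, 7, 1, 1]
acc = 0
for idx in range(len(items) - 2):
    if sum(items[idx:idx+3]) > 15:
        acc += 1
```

Count windows with sum > 15
`acc` takes the values: 0 → 1

Answer: 1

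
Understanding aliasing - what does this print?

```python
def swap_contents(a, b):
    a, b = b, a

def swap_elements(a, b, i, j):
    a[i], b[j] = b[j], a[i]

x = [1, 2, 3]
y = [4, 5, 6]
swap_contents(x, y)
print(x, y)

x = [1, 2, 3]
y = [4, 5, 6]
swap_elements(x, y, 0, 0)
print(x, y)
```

Key concept: parameter rebinding vs mutation.
Step by step:
`x = [1, 2, 3]` → x = [1, 2, 3]
`y = [4, 5, 6]` → y = [4, 5, 6]
`swap_contents(x, y)` → no visible change to tracked variables
`print(x, y)` → prints [1, 2, 3] [4, 5, 6]
`x = [1, 2, 3]` → x = [1, 2, 3]
`y = [4, 5, 6]` → y = [4, 5, 6]
`swap_elements(x, y, 0, 0)` → x = [4, 2, 3]; y = [1, 5, 6]
`print(x, y)` → prints [4, 2, 3] [1, 5, 6]

Answer:
[1, 2, 3] [4, 5, 6]
[4, 2, 3] [1, 5, 6]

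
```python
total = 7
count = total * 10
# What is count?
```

Trace:
`total = 7` → total = 7
`count = total * 10` → count = 70
So count = 70

Answer: 70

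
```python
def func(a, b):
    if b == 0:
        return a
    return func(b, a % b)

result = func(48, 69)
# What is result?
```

func(48, 69) -> func(69, 48) -> func(48, 21) -> func(21, 6) -> func(6, 3) -> func(3, 0) -> 3

Answer: 3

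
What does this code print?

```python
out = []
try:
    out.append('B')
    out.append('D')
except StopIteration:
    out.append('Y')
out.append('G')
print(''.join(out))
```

Execution trace: 'B' (try body) → 'D' (try body, no exception) → 'G' (after the try/except). Output: BDG

Answer: BDG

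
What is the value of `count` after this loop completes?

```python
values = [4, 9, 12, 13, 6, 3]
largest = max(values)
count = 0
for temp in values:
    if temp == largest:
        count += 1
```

Count of max value 13 in [4, 9, 12, 13, 6, 3]
`count` takes the values: 0 → 1

Answer: 1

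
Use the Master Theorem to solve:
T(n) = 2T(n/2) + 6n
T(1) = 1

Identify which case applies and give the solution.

a=2, b=2, f(n)=6n. log_2(2) = 1. Since c=1 = 1, Case 2 applies: T(n) = Θ(n^log_b(a) · log n) = O(n log n).

Answer: O(n log n) - Case 2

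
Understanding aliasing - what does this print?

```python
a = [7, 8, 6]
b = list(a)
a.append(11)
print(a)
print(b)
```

Key concept: list() constructor creates copy.
Step by step:
`a = [7, 8, 6]` → a = [7, 8, 6]
`b = list(a)` → b = [7, 8, 6]
`a.append(11)` → a = [7, 8, 6, 11]
`print(a)` → prints [7, 8, 6, 11]
`print(b)` → prints [7, 8, 6]

Answer:
[7, 8, 6, 11]
[7, 8, 6]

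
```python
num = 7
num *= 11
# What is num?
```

Trace:
`num = 7` → num = 7
`num *= 11` → num = 77
So num = 77

Answer: 77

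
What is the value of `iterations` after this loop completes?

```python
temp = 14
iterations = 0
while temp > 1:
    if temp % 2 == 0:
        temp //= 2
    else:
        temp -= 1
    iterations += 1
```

Steps to reduce 14 to 1
`iterations` takes the values: 0 → 1 → 2 → 3 → 4 → 5

Answer: 5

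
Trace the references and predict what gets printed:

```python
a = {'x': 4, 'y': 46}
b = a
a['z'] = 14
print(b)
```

Key concept: dict aliasing.
Step by step:
`a = {'x': 4, 'y': 46}` → a = {'x': 4, 'y': 46}
`b = a` → b = {'x': 4, 'y': 46} (same object as a)
`a['z'] = 14` → a = {'x': 4, 'y': 46, 'z': 14} (same object as b); b = {'x': 4, 'y': 46, 'z': 14} (same object as a)
`print(b)` → prints {'x': 4, 'y': 46, 'z': 14}

Answer: {'x': 4, 'y': 46, 'z': 14}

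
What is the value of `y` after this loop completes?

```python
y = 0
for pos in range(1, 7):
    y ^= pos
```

XOR of 1 to 6
`y` takes the values: 0 → 1 → 3 → 0 → 4 → 1 → 7

Answer: 7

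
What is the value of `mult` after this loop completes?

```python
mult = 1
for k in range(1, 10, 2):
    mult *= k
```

Product of 1, 3, 5, ... up to 9
`mult` takes the values: 1 → 3 → 15 → 105 → 945

Answer: 945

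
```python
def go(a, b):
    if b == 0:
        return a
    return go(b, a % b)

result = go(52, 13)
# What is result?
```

go(52, 13) -> go(13, 0) -> 13

Answer: 13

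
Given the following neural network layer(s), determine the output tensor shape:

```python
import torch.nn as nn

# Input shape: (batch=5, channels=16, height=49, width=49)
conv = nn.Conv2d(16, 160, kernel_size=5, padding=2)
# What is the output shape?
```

Input: (5, 16, 49, 49) -> Output: (5, 160, 49, 49)

Answer: (5, 160, 49, 49)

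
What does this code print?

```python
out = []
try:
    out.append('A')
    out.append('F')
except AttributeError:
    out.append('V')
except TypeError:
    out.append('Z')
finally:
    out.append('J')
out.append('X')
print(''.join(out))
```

Execution trace: 'A' (try body) → 'F' (try body, no exception) → 'J' (finally) → 'X' (after the try/except). Output: AFJX

Answer: AFJX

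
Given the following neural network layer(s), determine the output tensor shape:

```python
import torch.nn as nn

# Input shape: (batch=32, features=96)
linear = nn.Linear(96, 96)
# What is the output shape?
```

Input: (32, 96) -> Output: (32, 96)

Answer: (32, 96)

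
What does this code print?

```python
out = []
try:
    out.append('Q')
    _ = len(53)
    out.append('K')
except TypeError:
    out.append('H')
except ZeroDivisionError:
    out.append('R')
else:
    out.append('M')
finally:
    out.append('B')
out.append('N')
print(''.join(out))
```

Execution trace: 'Q' (try body) → 'H' (except TypeError) → 'B' (finally) → 'N' (after the try/except). Output: QHBN

Answer: QHBN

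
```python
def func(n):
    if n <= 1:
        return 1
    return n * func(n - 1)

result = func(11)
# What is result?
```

func(11) = 11 * 10 * 9 * 8 * 7 * 6 * 5 * 4 * 3 * 2 * 1 = 39916800

Answer: 39916800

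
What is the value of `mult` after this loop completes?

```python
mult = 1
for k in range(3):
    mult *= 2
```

2^3 = 8
`mult` takes the values: 1 → 2 → 4 → 8

Answer: 8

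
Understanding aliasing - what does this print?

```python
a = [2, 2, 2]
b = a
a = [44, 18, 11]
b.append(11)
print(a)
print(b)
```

Key concept: rebinding vs mutation: a is rebound to a new list, b still points at the original.
Step by step:
`a = [2, 2, 2]` → a = [2, 2, 2]
`b = a` → b = [2, 2, 2] (same object as a)
`a = [44, 18, 11]` → a = [44, 18, 11]
`b.append(11)` → b = [2, 2, 2, 11]
`print(a)` → prints [44, 18, 11]
`print(b)` → prints [2, 2, 2, 11]

Answer:
[44, 18, 11]
[2, 2, 2, 11]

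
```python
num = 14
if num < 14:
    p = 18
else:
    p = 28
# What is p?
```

Trace:
`num = 14` → num = 14
`if num < 14: ...` → num < 14 is False, take else branch → p = 28
So p = 28

Answer: 28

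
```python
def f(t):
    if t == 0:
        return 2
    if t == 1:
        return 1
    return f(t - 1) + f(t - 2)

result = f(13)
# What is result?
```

Build up from base cases: f(0)=2, f(1)=1, f(2)=3, f(3)=4, f(4)=7, f(5)=11, f(6)=18, ..., f(13)=521

Answer: 521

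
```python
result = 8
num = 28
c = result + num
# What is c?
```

Trace:
`result = 8` → result = 8
`num = 28` → num = 28
`c = result + num` → c = 36
So c = 36

Answer: 36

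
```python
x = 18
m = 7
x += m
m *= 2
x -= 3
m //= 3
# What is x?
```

Trace:
`x = 18` → x = 18
`m = 7` → m = 7
`x += m` → x = 25
`m *= 2` → m = 14
`x -= 3` → x = 22
`m //= 3` → m = 4
So x = 22

Answer: 22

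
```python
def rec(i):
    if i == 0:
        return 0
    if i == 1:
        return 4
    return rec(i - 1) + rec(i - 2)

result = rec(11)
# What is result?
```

Build up from base cases: rec(0)=0, rec(1)=4, rec(2)=4, rec(3)=8, rec(4)=12, rec(5)=20, rec(6)=32, ..., rec(11)=356

Answer: 356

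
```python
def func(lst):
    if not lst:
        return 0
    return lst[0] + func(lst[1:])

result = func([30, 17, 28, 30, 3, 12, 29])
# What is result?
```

30 + 17 + 28 + 30 + 3 + 12 + 29 + 0 = 149

Answer: 149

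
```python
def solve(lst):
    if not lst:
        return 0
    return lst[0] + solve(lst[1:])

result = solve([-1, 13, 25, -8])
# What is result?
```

(-1) + 13 + 25 + (-8) + 0 = 29

Answer: 29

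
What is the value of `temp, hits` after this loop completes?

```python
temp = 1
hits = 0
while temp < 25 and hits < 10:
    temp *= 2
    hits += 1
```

Double until >= 25 or 10 iterations
`temp, hits` takes the values: (1, 0) → (2, 0) → (2, 1) → (4, 1) → (4, 2) → (8, 2) → (8, 3) → (16, 3) → (16, 4) → (32, 4) → (32, 5)

Answer: 32, 5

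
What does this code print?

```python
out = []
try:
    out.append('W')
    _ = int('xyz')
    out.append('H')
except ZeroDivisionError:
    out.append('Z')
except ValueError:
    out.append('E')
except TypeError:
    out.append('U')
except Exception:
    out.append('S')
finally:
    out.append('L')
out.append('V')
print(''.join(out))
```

Execution trace: 'W' (try body) → 'E' (except ValueError) → 'L' (finally) → 'V' (after the try/except). Output: WELV

Answer: WELV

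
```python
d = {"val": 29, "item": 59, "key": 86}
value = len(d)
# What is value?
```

Trace:
`d = {"val": 29, "item": 59, "key": 86}` → d = {'val': 29, 'item': 59, 'key': 86}
`value = len(d)` → value = 3
So value = 3

Answer: 3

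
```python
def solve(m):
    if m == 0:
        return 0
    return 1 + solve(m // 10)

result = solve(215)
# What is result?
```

Count of digits of 215: 3

Answer: 3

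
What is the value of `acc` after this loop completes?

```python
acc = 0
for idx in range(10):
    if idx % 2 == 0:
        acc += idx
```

Sum of even numbers 0 to 9
`acc` takes the values: 0 → 2 → 6 → 12 → 20

Answer: 20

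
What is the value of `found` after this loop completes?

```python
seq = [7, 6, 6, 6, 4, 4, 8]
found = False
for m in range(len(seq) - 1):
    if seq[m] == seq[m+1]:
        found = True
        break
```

Check consecutive duplicates in [7, 6, 6, 6, 4, 4, 8]
`found` takes the values: False → True

Answer: True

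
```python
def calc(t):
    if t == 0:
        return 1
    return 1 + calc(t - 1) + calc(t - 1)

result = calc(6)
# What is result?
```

calc(t) = 1 + 2·calc(t-1), calc(0)=1. Closed form: (1+1)·2^6 - 1 = 127.

Answer: 127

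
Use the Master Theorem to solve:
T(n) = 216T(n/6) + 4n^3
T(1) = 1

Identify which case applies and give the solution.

a=216, b=6, f(n)=4n^3. log_6(216) = 3. Since c=3 = 3, Case 2 applies: T(n) = Θ(n^log_b(a) · log n) = O(n^3 log n).

Answer: O(n^3 log n) - Case 2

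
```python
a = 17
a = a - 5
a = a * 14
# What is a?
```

Trace:
`a = 17` → a = 17
`a = a - 5` → a = 12
`a = a * 14` → a = 168
So a = 168

Answer: 168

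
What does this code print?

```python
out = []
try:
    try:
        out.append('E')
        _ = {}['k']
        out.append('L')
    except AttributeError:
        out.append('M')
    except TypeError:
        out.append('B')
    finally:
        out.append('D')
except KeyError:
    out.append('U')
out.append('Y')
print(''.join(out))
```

Execution trace: 'E' (try body) → 'D' (finally) → 'U' (outer except KeyError) → 'Y' (after the try/except). Output: EDUY

Answer: EDUY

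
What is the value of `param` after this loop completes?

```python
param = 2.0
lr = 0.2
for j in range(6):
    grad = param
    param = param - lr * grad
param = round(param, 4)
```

Gradient descent: w = 2.0 * (1 - 0.2)^6
`param` takes the values: 2.0 → 1.6 → 1.28 → 1.024 → 0.8192 → 0.65536 → 0.524288 → 0.5243

Answer: 0.5243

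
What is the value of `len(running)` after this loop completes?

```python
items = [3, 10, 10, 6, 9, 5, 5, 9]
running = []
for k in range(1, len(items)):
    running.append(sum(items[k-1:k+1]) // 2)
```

Number of 2-element averages
`running` takes the values: [] → [6] → [6, 10] → [6, 10, 8] → [6, 10, 8, 7] → [6, 10, 8, 7, 7] → [6, 10, 8, 7, 7, 5] → [6, 10, 8, 7, 7, 5, 7]
So `len(running)` = 7

Answer: 7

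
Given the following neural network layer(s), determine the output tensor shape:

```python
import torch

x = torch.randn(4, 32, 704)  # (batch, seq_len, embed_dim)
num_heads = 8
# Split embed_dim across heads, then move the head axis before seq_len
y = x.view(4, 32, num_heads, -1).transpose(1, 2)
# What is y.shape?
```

Input: (4, 32, 704) -> head_dim = 704 // 8 = 88; after view: (4, 32, 8, 88) -> after transpose(1, 2): (4, 8, 32, 88) -> Output: (4, 8, 32, 88)

Answer: (4, 8, 32, 88)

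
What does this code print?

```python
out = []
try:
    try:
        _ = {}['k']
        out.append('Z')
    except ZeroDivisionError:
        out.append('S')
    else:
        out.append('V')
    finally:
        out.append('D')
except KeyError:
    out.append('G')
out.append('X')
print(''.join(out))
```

Execution trace: 'D' (finally) → 'G' (outer except KeyError) → 'X' (after the try/except). Output: DGX

Answer: DGX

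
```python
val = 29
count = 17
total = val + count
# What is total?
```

Trace:
`val = 29` → val = 29
`count = 17` → count = 17
`total = val + count` → total = 46
So total = 46

Answer: 46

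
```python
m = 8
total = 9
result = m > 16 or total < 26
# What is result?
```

Trace:
`m = 8` → m = 8
`total = 9` → total = 9
`result = m > 16 or total < 26` → result = True
So result = True

Answer: True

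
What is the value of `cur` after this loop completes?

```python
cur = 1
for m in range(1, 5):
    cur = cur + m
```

Start at 1, add 1 through 4
`cur` takes the values: 1 → 2 → 4 → 7 → 11

Answer: 11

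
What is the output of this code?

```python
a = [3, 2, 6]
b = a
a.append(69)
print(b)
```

Key concept: basic list aliasing.
Step by step:
`a = [3, 2, 6]` → a = [3, 2, 6]
`b = a` → b = [3, 2, 6] (same object as a)
`a.append(69)` → a = [3, 2, 6, 69] (same object as b); b = [3, 2, 6, 69] (same object as a)
`print(b)` → prints [3, 2, 6, 69]

Answer: [3, 2, 6, 69]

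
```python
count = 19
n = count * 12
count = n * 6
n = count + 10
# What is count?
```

Trace:
`count = 19` → count = 19
`n = count * 12` → n = 228
`count = n * 6` → count = 1368
`n = count + 10` → n = 1378
So count = 1368

Answer: 1368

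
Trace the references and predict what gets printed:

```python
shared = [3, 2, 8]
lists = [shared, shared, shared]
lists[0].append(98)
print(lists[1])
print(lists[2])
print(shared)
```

Key concept: list of same reference.
Step by step:
`shared = [3, 2, 8]` → shared = [3, 2, 8]
`lists = [shared, shared, shared]` → lists = [[3, 2, 8], [3, 2, 8], [3, 2, 8]]
`lists[0].append(98)` → shared = [3, 2, 8, 98]; lists = [[3, 2, 8, 98], [3, 2, 8, 98], [3, 2, 8, 98]]
`print(lists[1])` → prints [3, 2, 8, 98]
`print(lists[2])` → prints [3, 2, 8, 98]
`print(shared)` → prints [3, 2, 8, 98]

Answer:
[3, 2, 8, 98]
[3, 2, 8, 98]
[3, 2, 8, 98]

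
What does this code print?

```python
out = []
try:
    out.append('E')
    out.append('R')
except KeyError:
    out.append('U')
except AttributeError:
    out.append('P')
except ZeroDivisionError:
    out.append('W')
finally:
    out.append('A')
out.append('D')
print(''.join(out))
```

Execution trace: 'E' (try body) → 'R' (try body, no exception) → 'A' (finally) → 'D' (after the try/except). Output: ERAD

Answer: ERAD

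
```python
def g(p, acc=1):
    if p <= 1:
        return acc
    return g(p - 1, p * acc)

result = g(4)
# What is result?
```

Accumulator trace (n, acc): (4, 1) -> (3, 4) -> (2, 12) -> (1, 24) -> return 24

Answer: 24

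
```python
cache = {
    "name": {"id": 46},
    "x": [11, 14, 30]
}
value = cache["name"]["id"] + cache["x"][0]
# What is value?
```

Trace:
`cache = { ...` → cache = {'name': {'id': 46}, 'x': [11, 14, 30]}
`value = cache["name"]["id"] + cache["x"][0]` → value = 57
So value = 57

Answer: 57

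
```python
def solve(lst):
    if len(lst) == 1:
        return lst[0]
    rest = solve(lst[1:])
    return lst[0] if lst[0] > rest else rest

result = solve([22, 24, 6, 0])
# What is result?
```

Recursive max over [22, 24, 6, 0] = 24

Answer: 24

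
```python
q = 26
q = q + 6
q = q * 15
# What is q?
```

Trace:
`q = 26` → q = 26
`q = q + 6` → q = 32
`q = q * 15` → q = 480
So q = 480

Answer: 480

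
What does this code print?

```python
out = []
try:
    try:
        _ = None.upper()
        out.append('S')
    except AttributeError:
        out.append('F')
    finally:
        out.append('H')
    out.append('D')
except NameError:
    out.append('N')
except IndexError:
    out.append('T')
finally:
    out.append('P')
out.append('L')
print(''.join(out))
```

Execution trace: 'F' (inner except AttributeError) → 'H' (inner finally) → 'D' (try body, no exception) → 'P' (finally) → 'L' (after the try/except). Output: FHDPL

Answer: FHDPL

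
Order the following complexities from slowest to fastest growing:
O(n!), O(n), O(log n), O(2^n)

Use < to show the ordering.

Ordered by growth rate: O(log n) < O(n) < O(2^n) < O(n!)

Answer: O(log n) < O(n) < O(2^n) < O(n!)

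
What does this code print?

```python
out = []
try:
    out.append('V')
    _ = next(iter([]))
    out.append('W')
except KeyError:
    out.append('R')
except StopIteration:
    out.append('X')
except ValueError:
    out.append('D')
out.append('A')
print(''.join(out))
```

Execution trace: 'V' (try body) → 'X' (except StopIteration) → 'A' (after the try/except). Output: VXA

Answer: VXA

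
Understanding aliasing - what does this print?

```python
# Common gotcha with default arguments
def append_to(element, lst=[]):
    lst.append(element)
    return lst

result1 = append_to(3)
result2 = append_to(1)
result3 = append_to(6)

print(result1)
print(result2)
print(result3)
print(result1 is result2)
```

Key concept: mutable default argument gotcha.
Step by step:
`result1 = append_to(3)` → result1 = [3]
`result2 = append_to(1)` → result1 = [3, 1] (same object as result2); result2 = [3, 1] (same object as result1)
`result3 = append_to(6)` → result1 = [3, 1, 6] (same object as result2, result3); result2 = [3, 1, 6] (same object as result1, result3); result3 = [3, 1, 6] (same object as result1, result2)
`print(result1)` → prints [3, 1, 6]
`print(result2)` → prints [3, 1, 6]
`print(result3)` → prints [3, 1, 6]
`print(result1 is result2)` → prints True

Answer:
[3, 1, 6]
[3, 1, 6]
[3, 1, 6]
True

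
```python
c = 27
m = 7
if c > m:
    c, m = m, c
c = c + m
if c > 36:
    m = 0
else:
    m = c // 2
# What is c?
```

Trace:
`c = 27` → c = 27
`m = 7` → m = 7
`if c > m: ...` → c > m is True → c = 7; m = 27
`c = c + m` → c = 34
`if c > 36: ...` → c > 36 is False, take else branch → m = 17
So c = 34

Answer: 34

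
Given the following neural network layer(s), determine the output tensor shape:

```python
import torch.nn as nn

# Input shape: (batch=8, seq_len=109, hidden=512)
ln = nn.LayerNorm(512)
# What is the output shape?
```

Input: (8, 109, 512) -> Output: (8, 109, 512)

Answer: (8, 109, 512)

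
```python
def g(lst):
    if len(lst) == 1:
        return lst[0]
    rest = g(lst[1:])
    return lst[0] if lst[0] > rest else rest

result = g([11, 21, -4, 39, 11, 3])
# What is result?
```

Recursive max over [11, 21, -4, 39, 11, 3] = 39

Answer: 39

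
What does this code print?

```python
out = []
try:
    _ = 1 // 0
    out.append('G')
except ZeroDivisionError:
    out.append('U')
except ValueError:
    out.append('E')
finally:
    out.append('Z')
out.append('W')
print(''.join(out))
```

Execution trace: 'U' (except ZeroDivisionError) → 'Z' (finally) → 'W' (after the try/except). Output: UZW

Answer: UZW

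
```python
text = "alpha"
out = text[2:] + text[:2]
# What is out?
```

Trace:
`text = "alpha"` → text = 'alpha'
`out = text[2:] + text[:2]` → out = 'phaal'
So out = 'phaal'

Answer: 'phaal'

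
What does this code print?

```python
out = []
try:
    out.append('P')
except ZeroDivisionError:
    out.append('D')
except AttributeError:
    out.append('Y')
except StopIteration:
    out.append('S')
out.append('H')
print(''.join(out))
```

Execution trace: 'P' (try body, no exception) → 'H' (after the try/except). Output: PH

Answer: PH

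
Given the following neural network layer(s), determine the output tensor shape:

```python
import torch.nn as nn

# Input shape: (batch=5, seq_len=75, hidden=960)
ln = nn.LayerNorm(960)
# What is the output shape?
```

Input: (5, 75, 960) -> Output: (5, 75, 960)

Answer: (5, 75, 960)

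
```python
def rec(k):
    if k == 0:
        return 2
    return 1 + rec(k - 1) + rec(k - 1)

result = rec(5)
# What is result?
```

rec(k) = 1 + 2·rec(k-1), rec(0)=2. Closed form: (2+1)·2^5 - 1 = 95.

Answer: 95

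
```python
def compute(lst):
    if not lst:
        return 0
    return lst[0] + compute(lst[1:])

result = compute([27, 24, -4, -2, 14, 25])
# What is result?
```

27 + 24 + (-4) + (-2) + 14 + 25 + 0 = 84

Answer: 84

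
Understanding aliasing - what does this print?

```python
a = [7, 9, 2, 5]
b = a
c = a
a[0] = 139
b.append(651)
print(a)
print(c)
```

Key concept: multiple aliases.
Step by step:
`a = [7, 9, 2, 5]` → a = [7, 9, 2, 5]
`b = a` → b = [7, 9, 2, 5] (same object as a)
`c = a` → c = [7, 9, 2, 5] (same object as a, b)
`a[0] = 139` → a = [139, 9, 2, 5] (same object as b, c); b = [139, 9, 2, 5] (same object as a, c); c = [139, 9, 2, 5] (same object as a, b)
`b.append(651)` → a = [139, 9, 2, 5, 651] (same object as b, c); b = [139, 9, 2, 5, 651] (same object as a, c); c = [139, 9, 2, 5, 651] (same object as a, b)
`print(a)` → prints [139, 9, 2, 5, 651]
`print(c)` → prints [139, 9, 2, 5, 651]

Answer:
[139, 9, 2, 5, 651]
[139, 9, 2, 5, 651]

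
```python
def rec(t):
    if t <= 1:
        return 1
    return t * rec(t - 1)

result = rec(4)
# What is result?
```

rec(4) = 4 * 3 * 2 * 1 = 24

Answer: 24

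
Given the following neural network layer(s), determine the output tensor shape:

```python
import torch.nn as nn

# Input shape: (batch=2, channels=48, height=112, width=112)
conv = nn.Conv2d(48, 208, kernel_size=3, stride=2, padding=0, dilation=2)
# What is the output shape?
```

Input: (2, 48, 112, 112) -> Output: (2, 208, 54, 54)

Answer: (2, 208, 54, 54)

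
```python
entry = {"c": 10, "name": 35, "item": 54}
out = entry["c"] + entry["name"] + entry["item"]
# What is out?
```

Trace:
`entry = {"c": 10, "name": 35, "item": 54}` → entry = {'c': 10, 'name': 35, 'item': 54}
`out = entry["c"] + entry["name"] + entry["item"]` → out = 99
So out = 99

Answer: 99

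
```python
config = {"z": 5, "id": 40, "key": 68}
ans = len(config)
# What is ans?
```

Trace:
`config = {"z": 5, "id": 40, "key": 68}` → config = {'z': 5, 'id': 40, 'key': 68}
`ans = len(config)` → ans = 3
So ans = 3

Answer: 3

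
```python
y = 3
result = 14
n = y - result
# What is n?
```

Trace:
`y = 3` → y = 3
`result = 14` → result = 14
`n = y - result` → n = -11
So n = -11

Answer: -11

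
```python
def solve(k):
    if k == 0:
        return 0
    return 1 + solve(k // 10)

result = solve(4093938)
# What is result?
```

Count of digits of 4093938: 7

Answer: 7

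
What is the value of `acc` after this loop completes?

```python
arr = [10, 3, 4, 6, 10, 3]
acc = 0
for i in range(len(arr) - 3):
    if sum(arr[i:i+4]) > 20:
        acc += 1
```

Count windows with sum > 20
`acc` takes the values: 0 → 1 → 2 → 3

Answer: 3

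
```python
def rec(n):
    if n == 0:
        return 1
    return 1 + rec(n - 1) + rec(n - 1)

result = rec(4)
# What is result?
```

rec(n) = 1 + 2·rec(n-1), rec(0)=1. Closed form: (1+1)·2^4 - 1 = 31.

Answer: 31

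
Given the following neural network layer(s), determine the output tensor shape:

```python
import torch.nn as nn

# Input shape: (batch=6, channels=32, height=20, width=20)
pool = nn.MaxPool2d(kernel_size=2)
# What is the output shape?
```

Input: (6, 32, 20, 20) -> Output: (6, 32, 10, 10)

Answer: (6, 32, 10, 10)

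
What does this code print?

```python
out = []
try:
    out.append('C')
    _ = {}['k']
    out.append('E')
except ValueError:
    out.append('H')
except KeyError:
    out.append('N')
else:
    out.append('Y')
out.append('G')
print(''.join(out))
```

Execution trace: 'C' (try body) → 'N' (except KeyError) → 'G' (after the try/except). Output: CNG

Answer: CNG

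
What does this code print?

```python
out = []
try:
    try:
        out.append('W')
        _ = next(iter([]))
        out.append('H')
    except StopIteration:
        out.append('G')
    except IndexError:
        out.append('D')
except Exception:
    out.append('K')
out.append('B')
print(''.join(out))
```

Execution trace: 'W' (inner try body) → 'G' (inner except StopIteration) → 'B' (after the try/except). Output: WGB

Answer: WGB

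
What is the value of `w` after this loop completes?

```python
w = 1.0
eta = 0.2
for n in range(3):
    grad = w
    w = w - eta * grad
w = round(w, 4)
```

Gradient descent: w = 1.0 * (1 - 0.2)^3
`w` takes the values: 1.0 → 0.8 → 0.64 → 0.512

Answer: 0.512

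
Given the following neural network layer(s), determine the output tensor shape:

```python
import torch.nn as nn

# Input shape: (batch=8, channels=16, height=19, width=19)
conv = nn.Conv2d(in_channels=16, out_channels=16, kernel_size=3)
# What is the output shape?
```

Input: (8, 16, 19, 19) -> Output: (8, 16, 17, 17)

Answer: (8, 16, 17, 17)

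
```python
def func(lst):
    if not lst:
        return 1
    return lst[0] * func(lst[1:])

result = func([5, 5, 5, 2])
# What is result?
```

Product over [5, 5, 5, 2] = 5 * 5 * 5 * 2 = 250

Answer: 250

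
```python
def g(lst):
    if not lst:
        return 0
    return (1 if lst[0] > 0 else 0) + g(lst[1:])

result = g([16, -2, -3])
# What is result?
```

Count of positive elements in [16, -2, -3] = 1

Answer: 1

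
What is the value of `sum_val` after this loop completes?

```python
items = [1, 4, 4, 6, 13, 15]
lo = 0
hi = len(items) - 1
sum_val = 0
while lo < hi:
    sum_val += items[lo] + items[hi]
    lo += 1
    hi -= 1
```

Sum of pairs from ends
`sum_val` takes the values: 0 → 16 → 33 → 43

Answer: 43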